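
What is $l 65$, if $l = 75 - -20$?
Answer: $6175$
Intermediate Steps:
$l = 95$ ($l = 75 + 20 = 95$)
$l 65 = 95 \cdot 65 = 6175$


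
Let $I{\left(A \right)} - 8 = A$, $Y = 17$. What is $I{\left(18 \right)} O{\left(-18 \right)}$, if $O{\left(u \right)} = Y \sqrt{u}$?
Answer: $1326 i \sqrt{2} \approx 1875.2 i$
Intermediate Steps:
$I{\left(A \right)} = 8 + A$
$O{\left(u \right)} = 17 \sqrt{u}$
$I{\left(18 \right)} O{\left(-18 \right)} = \left(8 + 18\right) 17 \sqrt{-18} = 26 \cdot 17 \cdot 3 i \sqrt{2} = 26 \cdot 51 i \sqrt{2} = 1326 i \sqrt{2}$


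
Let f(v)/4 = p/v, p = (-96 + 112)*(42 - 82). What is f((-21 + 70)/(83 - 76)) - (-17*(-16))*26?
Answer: -52064/7 ≈ -7437.7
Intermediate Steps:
p = -640 (p = 16*(-40) = -640)
f(v) = -2560/v (f(v) = 4*(-640/v) = -2560/v)
f((-21 + 70)/(83 - 76)) - (-17*(-16))*26 = -2560*(83 - 76)/(-21 + 70) - (-17*(-16))*26 = -2560/(49/7) - 272*26 = -2560/(49*(1/7)) - 1*7072 = -2560/7 - 7072 = -52064/7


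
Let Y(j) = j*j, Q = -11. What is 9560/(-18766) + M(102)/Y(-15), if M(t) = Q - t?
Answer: -2135779/2111175 ≈ -1.0117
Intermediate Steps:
Y(j) = j²
M(t) = -11 - t
9560/(-18766) + M(102)/Y(-15) = 9560/(-18766) + (-11 - 1*102)/((-15)²) = 9560*(-1/18766) + (-11 - 102)/225 = -4780/9383 - 113*1/225 = -4780/9383 - 113/225 = -2135779/2111175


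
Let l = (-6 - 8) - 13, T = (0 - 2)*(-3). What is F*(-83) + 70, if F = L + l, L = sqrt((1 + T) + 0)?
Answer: 2311 - 83*sqrt(7) ≈ 2091.4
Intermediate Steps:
T = 6 (T = -2*(-3) = 6)
L = sqrt(7) (L = sqrt((1 + 6) + 0) = sqrt(7 + 0) = sqrt(7) ≈ 2.6458)
l = -27 (l = -14 - 13 = -27)
F = -27 + sqrt(7) (F = sqrt(7) - 27 = -27 + sqrt(7) ≈ -24.354)
F*(-83) + 70 = (-27 + sqrt(7))*(-83) + 70 = (2241 - 83*sqrt(7)) + 70 = 2311 - 83*sqrt(7)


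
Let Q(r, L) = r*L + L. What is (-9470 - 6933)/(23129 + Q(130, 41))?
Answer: -16403/28500 ≈ -0.57554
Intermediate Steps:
Q(r, L) = L + L*r (Q(r, L) = L*r + L = L + L*r)
(-9470 - 6933)/(23129 + Q(130, 41)) = (-9470 - 6933)/(23129 + 41*(1 + 130)) = -16403/(23129 + 41*131) = -16403/(23129 + 5371) = -16403/28500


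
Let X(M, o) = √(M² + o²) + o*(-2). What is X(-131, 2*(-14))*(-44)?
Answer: -2464 - 44*√17945 ≈ -8358.2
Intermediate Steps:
X(M, o) = √(M² + o²) - 2*o
X(-131, 2*(-14))*(-44) = (√((-131)² + (2*(-14))²) - 4*(-14))*(-44) = (√(17161 + (-28)²) - 2*(-28))*(-44) = (√(17161 + 784) + 56)*(-44) = (√17945 + 56)*(-44) = (56 + √17945)*(-44) = -2464 - 44*√17945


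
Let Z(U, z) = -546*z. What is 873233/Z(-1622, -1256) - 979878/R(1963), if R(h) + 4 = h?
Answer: -223422050627/447811728 ≈ -498.92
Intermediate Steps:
R(h) = -4 + h
873233/Z(-1622, -1256) - 979878/R(1963) = 873233/((-546*(-1256))) - 979878/(-4 + 1963) = 873233/685776 - 979878/1959 = 873233*(1/685776) - 979878*1/1959 = 873233/685776 - 326626/653 = -223422050627/447811728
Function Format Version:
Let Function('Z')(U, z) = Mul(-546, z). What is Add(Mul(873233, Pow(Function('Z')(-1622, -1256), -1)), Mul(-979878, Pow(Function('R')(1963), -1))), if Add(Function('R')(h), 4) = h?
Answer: Rational(-223422050627, 447811728) ≈ -498.92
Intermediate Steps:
Function('R')(h) = Add(-4, h)
Add(Mul(873233, Pow(Function('Z')(-1622, -1256), -1)), Mul(-979878, Pow(Function('R')(1963), -1))) = Add(Mul(873233, Pow(Mul(-546, -1256), -1)), Mul(-979878, Pow(Add(-4, 1963), -1))) = Add(Mul(873233, Pow(685776, -1)), Mul(-979878, Pow(1959, -1))) = Add(Mul(873233, Rational(1, 685776)), Mul(-979878, Rational(1, 1959))) = Add(Rational(873233, 685776), Rational(-326626, 653)) = Rational(-223422050627, 447811728)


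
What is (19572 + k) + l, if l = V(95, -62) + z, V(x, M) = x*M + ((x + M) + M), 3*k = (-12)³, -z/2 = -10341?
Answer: 33759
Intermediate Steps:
z = 20682 (z = -2*(-10341) = 20682)
k = -576 (k = (⅓)*(-12)³ = (⅓)*(-1728) = -576)
V(x, M) = x + 2*M + M*x (V(x, M) = M*x + ((M + x) + M) = M*x + (x + 2*M) = x + 2*M + M*x)
l = 14763 (l = (95 + 2*(-62) - 62*95) + 20682 = (95 - 124 - 5890) + 20682 = -5919 + 20682 = 14763)
(19572 + k) + l = (19572 - 576) + 14763 = 18996 + 14763 = 33759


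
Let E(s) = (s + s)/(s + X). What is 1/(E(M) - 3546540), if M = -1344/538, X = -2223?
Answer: -199553/707722696172 ≈ -2.8196e-7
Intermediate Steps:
M = -672/269 (M = -1344*1/538 = -672/269 ≈ -2.4981)
E(s) = 2*s/(-2223 + s) (E(s) = (s + s)/(s - 2223) = (2*s)/(-2223 + s) = 2*s/(-2223 + s))
1/(E(M) - 3546540) = 1/(2*(-672/269)/(-2223 - 672/269) - 3546540) = 1/(2*(-672/269)/(-598659/269) - 3546540) = 1/(2*(-672/269)*(-269/598659) - 3546540) = 1/(448/199553 - 3546540) = 1/(-707722696172/199553) = -199553/707722696172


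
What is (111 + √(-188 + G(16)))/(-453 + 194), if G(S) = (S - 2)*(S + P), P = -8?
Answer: -3/7 - 2*I*√19/259 ≈ -0.42857 - 0.033659*I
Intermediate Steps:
G(S) = (-8 + S)*(-2 + S) (G(S) = (S - 2)*(S - 8) = (-2 + S)*(-8 + S) = (-8 + S)*(-2 + S))
(111 + √(-188 + G(16)))/(-453 + 194) = (111 + √(-188 + (16 + 16² - 10*16)))/(-453 + 194) = (111 + √(-188 + (16 + 256 - 160)))/(-259) = (111 + √(-188 + 112))*(-1/259) = (111 + √(-76))*(-1/259) = (111 + 2*I*√19)*(-1/259) = -3/7 - 2*I*√19/259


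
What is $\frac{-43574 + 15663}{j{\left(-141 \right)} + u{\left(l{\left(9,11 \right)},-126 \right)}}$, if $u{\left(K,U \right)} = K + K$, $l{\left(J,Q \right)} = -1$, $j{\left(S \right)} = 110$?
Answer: $- \frac{27911}{108} \approx -258.44$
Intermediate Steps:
$u{\left(K,U \right)} = 2 K$
$\frac{-43574 + 15663}{j{\left(-141 \right)} + u{\left(l{\left(9,11 \right)},-126 \right)}} = \frac{-43574 + 15663}{110 + 2 \left(-1\right)} = - \frac{27911}{110 - 2} = - \frac{27911}{108}$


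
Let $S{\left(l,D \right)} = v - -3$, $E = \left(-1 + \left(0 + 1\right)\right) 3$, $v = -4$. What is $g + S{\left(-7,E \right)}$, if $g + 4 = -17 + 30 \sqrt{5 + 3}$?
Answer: $-22 + 60 \sqrt{2} \approx 62.853$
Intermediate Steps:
$E = 0$ ($E = \left(-1 + 1\right) 3 = 0 \cdot 3 = 0$)
$S{\left(l,D \right)} = -1$ ($S{\left(l,D \right)} = -4 - -3 = -4 + 3 = -1$)
$g = -21 + 60 \sqrt{2}$ ($g = -4 - \left(17 - 30 \sqrt{5 + 3}\right) = -4 - \left(17 - 30 \sqrt{8}\right) = -4 - \left(17 - 30 \cdot 2 \sqrt{2}\right) = -4 - \left(17 - 60 \sqrt{2}\right) = -21 + 60 \sqrt{2} \approx 63.853$)
$g + S{\left(-7,E \right)} = \left(-21 + 60 \sqrt{2}\right) - 1 = -22 + 60 \sqrt{2}$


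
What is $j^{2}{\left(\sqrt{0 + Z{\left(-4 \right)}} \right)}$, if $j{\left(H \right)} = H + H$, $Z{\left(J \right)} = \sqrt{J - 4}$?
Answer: $8 i \sqrt{2} \approx 11.314 i$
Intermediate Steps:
$Z{\left(J \right)} = \sqrt{-4 + J}$
$j{\left(H \right)} = 2 H$
$j^{2}{\left(\sqrt{0 + Z{\left(-4 \right)}} \right)} = \left(2 \sqrt{0 + \sqrt{-4 - 4}}\right)^{2} = \left(2 \sqrt{0 + \sqrt{-8}}\right)^{2} = \left(2 \sqrt{0 + 2 i \sqrt{2}}\right)^{2} = \left(2 \sqrt{2 i \sqrt{2}}\right)^{2} = \left(2 \cdot 2^{\frac{3}{4}} \sqrt{i}\right)^{2} = 8 i \sqrt{2}$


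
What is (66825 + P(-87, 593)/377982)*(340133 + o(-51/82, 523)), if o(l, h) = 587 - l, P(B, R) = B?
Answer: 235234546276679911/10331508 ≈ 2.2769e+10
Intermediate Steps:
(66825 + P(-87, 593)/377982)*(340133 + o(-51/82, 523)) = (66825 - 87/377982)*(340133 + (587 - (-51)/82)) = (66825 - 87*1/377982)*(340133 + (587 - (-51)/82)) = (66825 - 29/125994)*(340133 + (587 - 1*(-51/82))) = 8419549021*(340133 + (587 + 51/82))/125994 = 8419549021*(340133 + 48185/82)/125994 = (8419549021/125994)*(27939091/82) = 235234546276679911/10331508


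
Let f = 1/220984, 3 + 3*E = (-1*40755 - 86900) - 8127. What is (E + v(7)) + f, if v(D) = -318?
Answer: -30217131173/662952 ≈ -45580.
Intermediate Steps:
E = -135785/3 (E = -1 + ((-1*40755 - 86900) - 8127)/3 = -1 + ((-40755 - 86900) - 8127)/3 = -1 + (-127655 - 8127)/3 = -1 + (⅓)*(-135782) = -1 - 135782/3 = -135785/3 ≈ -45262.)
f = 1/220984 ≈ 4.5252e-6
(E + v(7)) + f = (-135785/3 - 318) + 1/220984 = -136739/3 + 1/220984 = -30217131173/662952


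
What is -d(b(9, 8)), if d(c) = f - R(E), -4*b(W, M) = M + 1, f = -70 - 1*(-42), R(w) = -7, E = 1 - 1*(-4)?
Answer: 21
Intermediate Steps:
E = 5 (E = 1 + 4 = 5)
f = -28 (f = -70 + 42 = -28)
b(W, M) = -¼ - M/4 (b(W, M) = -(M + 1)/4 = -(1 + M)/4 = -¼ - M/4)
d(c) = -21 (d(c) = -28 - 1*(-7) = -28 + 7 = -21)
-d(b(9, 8)) = -1*(-21) = 21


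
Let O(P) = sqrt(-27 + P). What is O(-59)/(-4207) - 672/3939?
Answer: -224/1313 - I*sqrt(86)/4207 ≈ -0.1706 - 0.0022043*I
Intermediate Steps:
O(-59)/(-4207) - 672/3939 = sqrt(-27 - 59)/(-4207) - 672/3939 = sqrt(-86)*(-1/4207) - 672*1/3939 = (I*sqrt(86))*(-1/4207) - 224/1313 = -I*sqrt(86)/4207 - 224/1313 = -224/1313 - I*sqrt(86)/4207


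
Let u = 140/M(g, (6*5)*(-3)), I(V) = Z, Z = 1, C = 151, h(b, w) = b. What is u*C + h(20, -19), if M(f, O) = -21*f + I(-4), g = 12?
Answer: -16120/251 ≈ -64.223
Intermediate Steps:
I(V) = 1
M(f, O) = 1 - 21*f (M(f, O) = -21*f + 1 = 1 - 21*f)
u = -140/251 (u = 140/(1 - 21*12) = 140/(1 - 252) = 140/(-251) = 140*(-1/251) = -140/251 ≈ -0.55777)
u*C + h(20, -19) = -140/251*151 + 20 = -21140/251 + 20 = -16120/251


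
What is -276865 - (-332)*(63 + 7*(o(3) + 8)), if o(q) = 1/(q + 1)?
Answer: -236776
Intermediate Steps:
o(q) = 1/(1 + q)
-276865 - (-332)*(63 + 7*(o(3) + 8)) = -276865 - (-332)*(63 + 7*(1/(1 + 3) + 8)) = -276865 - (-332)*(63 + 7*(1/4 + 8)) = -276865 - (-332)*(63 + 7*(¼ + 8)) = -276865 - (-332)*(63 + 7*(33/4)) = -276865 - (-332)*(63 + 231/4) = -276865 - (-332)*483/4 = -276865 - 1*(-40089) = -276865 + 40089 = -236776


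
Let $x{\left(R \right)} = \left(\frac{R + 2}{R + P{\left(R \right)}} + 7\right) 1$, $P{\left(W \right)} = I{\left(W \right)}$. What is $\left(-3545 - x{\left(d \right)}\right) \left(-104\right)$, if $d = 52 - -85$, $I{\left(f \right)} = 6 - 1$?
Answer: $\frac{26235196}{71} \approx 3.6951 \cdot 10^{5}$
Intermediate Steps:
$I{\left(f \right)} = 5$
$P{\left(W \right)} = 5$
$d = 137$ ($d = 52 + 85 = 137$)
$x{\left(R \right)} = 7 + \frac{2 + R}{5 + R}$ ($x{\left(R \right)} = \left(\frac{R + 2}{R + 5} + 7\right) 1 = \left(\frac{2 + R}{5 + R} + 7\right) 1 = \left(7 + \frac{2 + R}{5 + R}\right) 1 = 7 + \frac{2 + R}{5 + R}$)
$\left(-3545 - x{\left(d \right)}\right) \left(-104\right) = \left(-3545 - \frac{37 + 8 \cdot 137}{5 + 137}\right) \left(-104\right) = \left(-3545 - \frac{37 + 1096}{142}\right) \left(-104\right) = \left(-3545 - \frac{1}{142} \cdot 1133\right) \left(-104\right) = \left(-3545 - \frac{1133}{142}\right) \left(-104\right) = \left(- \frac{504523}{142}\right) \left(-104\right) = \frac{26235196}{71}$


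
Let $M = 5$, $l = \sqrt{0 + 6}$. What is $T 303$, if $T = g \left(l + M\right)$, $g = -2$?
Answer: $-3030 - 606 \sqrt{6} \approx -4514.4$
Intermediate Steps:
$l = \sqrt{6} \approx 2.4495$
$T = -10 - 2 \sqrt{6}$ ($T = - 2 \left(\sqrt{6} + 5\right) = - 2 \left(5 + \sqrt{6}\right) = -10 - 2 \sqrt{6} \approx -14.899$)
$T 303 = \left(-10 - 2 \sqrt{6}\right) 303 = -3030 - 606 \sqrt{6}$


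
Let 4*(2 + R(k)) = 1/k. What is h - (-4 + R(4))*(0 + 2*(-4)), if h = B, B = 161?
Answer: 227/2 ≈ 113.50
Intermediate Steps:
h = 161
R(k) = -2 + 1/(4*k)
h - (-4 + R(4))*(0 + 2*(-4)) = 161 - (-4 + (-2 + (¼)/4))*(0 + 2*(-4)) = 161 - (-4 + (-2 + (¼)*(¼)))*(0 - 8) = 161 - (-4 + (-2 + 1/16))*(-8) = 161 - (-4 - 31/16)*(-8) = 161 - (-95)*(-8)/16 = 161 - 1*95/2 = 161 - 95/2 = 227/2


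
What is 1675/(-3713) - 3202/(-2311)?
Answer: 8018101/8580743 ≈ 0.93443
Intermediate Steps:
1675/(-3713) - 3202/(-2311) = 1675*(-1/3713) - 3202*(-1/2311) = -1675/3713 + 3202/2311 = 8018101/8580743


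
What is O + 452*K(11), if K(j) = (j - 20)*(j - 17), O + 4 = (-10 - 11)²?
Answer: 24845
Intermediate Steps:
O = 437 (O = -4 + (-10 - 11)² = -4 + (-21)² = -4 + 441 = 437)
K(j) = (-20 + j)*(-17 + j)
O + 452*K(11) = 437 + 452*(340 + 11² - 37*11) = 437 + 452*(340 + 121 - 407) = 437 + 452*54 = 437 + 24408 = 24845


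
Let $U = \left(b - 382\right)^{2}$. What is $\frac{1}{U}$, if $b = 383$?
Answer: $1$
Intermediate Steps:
$U = 1$ ($U = \left(383 - 382\right)^{2} = 1^{2} = 1$)
$\frac{1}{U} = 1^{-1} = 1$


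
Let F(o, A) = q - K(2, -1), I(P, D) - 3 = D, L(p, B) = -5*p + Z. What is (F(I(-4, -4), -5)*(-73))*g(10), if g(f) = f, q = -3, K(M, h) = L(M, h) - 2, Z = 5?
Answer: -2920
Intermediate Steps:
L(p, B) = 5 - 5*p (L(p, B) = -5*p + 5 = 5 - 5*p)
K(M, h) = 3 - 5*M (K(M, h) = (5 - 5*M) - 2 = 3 - 5*M)
I(P, D) = 3 + D
F(o, A) = 4 (F(o, A) = -3 - (3 - 5*2) = -3 - (3 - 10) = -3 - 1*(-7) = -3 + 7 = 4)
(F(I(-4, -4), -5)*(-73))*g(10) = (4*(-73))*10 = -292*10 = -2920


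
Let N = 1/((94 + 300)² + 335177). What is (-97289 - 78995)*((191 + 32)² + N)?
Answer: -4299169782182152/490413 ≈ -8.7664e+9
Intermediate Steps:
N = 1/490413 (N = 1/(394² + 335177) = 1/(155236 + 335177) = 1/490413 ≈ 2.0391e-6)
(-97289 - 78995)*((191 + 32)² + N) = (-97289 - 78995)*((191 + 32)² + 1/490413) = -176284*(223² + 1/490413) = -176284*(49729 + 1/490413) = -176284*24387748078/490413 = -4299169782182152/490413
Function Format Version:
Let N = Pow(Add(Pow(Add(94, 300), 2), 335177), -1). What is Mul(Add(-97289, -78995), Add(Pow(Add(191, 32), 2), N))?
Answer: Rational(-4299169782182152, 490413) ≈ -8.7664e+9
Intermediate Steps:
N = Rational(1, 490413) (N = Pow(Add(Pow(394, 2), 335177), -1) = Pow(Add(155236, 335177), -1) = Pow(490413, -1) = Rational(1, 490413) ≈ 2.0391e-6)
Mul(Add(-97289, -78995), Add(Pow(Add(191, 32), 2), N)) = Mul(Add(-97289, -78995), Add(Pow(Add(191, 32), 2), Rational(1, 490413))) = Mul(-176284, Add(Pow(223, 2), Rational(1, 490413))) = Mul(-176284, Add(49729, Rational(1, 490413))) = Mul(-176284, Rational(24387748078, 490413)) = Rational(-4299169782182152, 490413)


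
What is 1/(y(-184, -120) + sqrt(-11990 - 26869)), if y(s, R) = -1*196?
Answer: -196/77275 - I*sqrt(38859)/77275 ≈ -0.0025364 - 0.002551*I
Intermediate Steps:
y(s, R) = -196
1/(y(-184, -120) + sqrt(-11990 - 26869)) = 1/(-196 + sqrt(-11990 - 26869)) = 1/(-196 + sqrt(-38859)) = 1/(-196 + I*sqrt(38859))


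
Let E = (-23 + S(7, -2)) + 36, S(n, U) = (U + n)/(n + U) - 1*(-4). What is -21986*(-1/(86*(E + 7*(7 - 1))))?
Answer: 10993/2580 ≈ 4.2608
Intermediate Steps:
S(n, U) = 5 (S(n, U) = (U + n)/(U + n) + 4 = 1 + 4 = 5)
E = 18 (E = (-23 + 5) + 36 = -18 + 36 = 18)
-21986*(-1/(86*(E + 7*(7 - 1)))) = -21986*(-1/(86*(18 + 7*(7 - 1)))) = -21986*(-1/(86*(18 + 7*6))) = -21986*(-1/(86*(18 + 42))) = -21986/(60*(-86)) = -21986/(-5160) = -21986*(-1/5160) = 10993/2580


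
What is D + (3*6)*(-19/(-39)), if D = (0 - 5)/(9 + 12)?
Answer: 2329/273 ≈ 8.5311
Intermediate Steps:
D = -5/21 ≈ -0.23810
D + (3*6)*(-19/(-39)) = -5/21 + (3*6)*(-19/(-39)) = -5/21 + 18*(-19*(-1/39)) = -5/21 + 18*(19/39) = -5/21 + 114/13 = 2329/273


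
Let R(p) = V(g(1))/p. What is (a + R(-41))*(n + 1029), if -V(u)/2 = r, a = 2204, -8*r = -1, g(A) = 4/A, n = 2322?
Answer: 1211242407/164 ≈ 7.3856e+6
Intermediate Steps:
r = 1/8 (r = -1/8*(-1) = 1/8 ≈ 0.12500)
V(u) = -1/4 (V(u) = -2*1/8 = -1/4)
R(p) = -1/(4*p)
(a + R(-41))*(n + 1029) = (2204 - 1/4/(-41))*(2322 + 1029) = (2204 - 1/4*(-1/41))*3351 = (2204 + 1/164)*3351 = (361457/164)*3351 = 1211242407/164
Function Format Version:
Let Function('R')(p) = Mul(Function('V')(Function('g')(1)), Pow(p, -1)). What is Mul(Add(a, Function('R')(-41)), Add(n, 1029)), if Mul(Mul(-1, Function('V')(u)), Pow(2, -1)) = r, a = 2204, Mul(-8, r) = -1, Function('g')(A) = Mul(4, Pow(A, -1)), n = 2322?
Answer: Rational(1211242407, 164) ≈ 7.3856e+6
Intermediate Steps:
r = Rational(1, 8) (r = Mul(Rational(-1, 8), -1) = Rational(1, 8) ≈ 0.12500)
Function('V')(u) = Rational(-1, 4) (Function('V')(u) = Mul(-2, Rational(1, 8)) = Rational(-1, 4))
Function('R')(p) = Mul(Rational(-1, 4), Pow(p, -1))
Mul(Add(a, Function('R')(-41)), Add(n, 1029)) = Mul(Add(2204, Mul(Rational(-1, 4), Pow(-41, -1))), Add(2322, 1029)) = Mul(Add(2204, Mul(Rational(-1, 4), Rational(-1, 41))), 3351) = Mul(Add(2204, Rational(1, 164)), 3351) = Mul(Rational(361457, 164), 3351) = Rational(1211242407, 164)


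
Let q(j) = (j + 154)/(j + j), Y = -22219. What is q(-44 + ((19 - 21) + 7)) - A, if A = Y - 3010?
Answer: 1967747/78 ≈ 25228.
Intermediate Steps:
q(j) = (154 + j)/(2*j) (q(j) = (154 + j)/((2*j)) = (154 + j)*(1/(2*j)) = (154 + j)/(2*j))
A = -25229 (A = -22219 - 3010 = -25229)
q(-44 + ((19 - 21) + 7)) - A = (154 + (-44 + ((19 - 21) + 7)))/(2*(-44 + ((19 - 21) + 7))) - 1*(-25229) = (154 + (-44 + (-2 + 7)))/(2*(-44 + (-2 + 7))) + 25229 = (154 + (-44 + 5))/(2*(-44 + 5)) + 25229 = (1/2)*(154 - 39)/(-39) + 25229 = (1/2)*(-1/39)*115 + 25229 = -115/78 + 25229 = 1967747/78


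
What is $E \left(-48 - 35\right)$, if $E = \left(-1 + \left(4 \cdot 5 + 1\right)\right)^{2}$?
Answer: $-33200$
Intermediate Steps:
$E = 400$ ($E = \left(-1 + \left(20 + 1\right)\right)^{2} = \left(-1 + 21\right)^{2} = 20^{2} = 400$)
$E \left(-48 - 35\right) = 400 \left(-48 - 35\right) = 400 \left(-83\right) = -33200$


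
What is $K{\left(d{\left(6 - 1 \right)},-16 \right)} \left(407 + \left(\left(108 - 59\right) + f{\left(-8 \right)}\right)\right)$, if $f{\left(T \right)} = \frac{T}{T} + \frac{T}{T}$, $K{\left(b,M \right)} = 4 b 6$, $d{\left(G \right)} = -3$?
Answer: $-32976$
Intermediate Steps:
$K{\left(b,M \right)} = 24 b$
$f{\left(T \right)} = 2$ ($f{\left(T \right)} = 1 + 1 = 2$)
$K{\left(d{\left(6 - 1 \right)},-16 \right)} \left(407 + \left(\left(108 - 59\right) + f{\left(-8 \right)}\right)\right) = 24 \left(-3\right) \left(407 + \left(\left(108 - 59\right) + 2\right)\right) = - 72 \left(407 + \left(49 + 2\right)\right) = - 72 \left(407 + 51\right) = \left(-72\right) 458 = -32976$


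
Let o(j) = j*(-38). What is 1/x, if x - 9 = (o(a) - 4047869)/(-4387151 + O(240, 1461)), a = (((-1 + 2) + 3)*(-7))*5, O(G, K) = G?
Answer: 4386911/43524748 ≈ 0.10079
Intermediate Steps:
a = -140 (a = ((1 + 3)*(-7))*5 = (4*(-7))*5 = -28*5 = -140)
o(j) = -38*j
x = 43524748/4386911 (x = 9 + (-38*(-140) - 4047869)/(-4387151 + 240) = 9 + (5320 - 4047869)/(-4386911) = 9 - 4042549*(-1/4386911) = 9 + 4042549/4386911 = 43524748/4386911 ≈ 9.9215)
1/x = 1/(43524748/4386911) = 4386911/43524748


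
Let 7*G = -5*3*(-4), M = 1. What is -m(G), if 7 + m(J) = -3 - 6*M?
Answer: 16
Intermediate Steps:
G = 60/7 (G = (-5*3*(-4))/7 = (-15*(-4))/7 = (⅐)*60 = 60/7 ≈ 8.5714)
m(J) = -16 (m(J) = -7 + (-3 - 6*1) = -7 + (-3 - 6) = -7 - 9 = -16)
-m(G) = -1*(-16) = 16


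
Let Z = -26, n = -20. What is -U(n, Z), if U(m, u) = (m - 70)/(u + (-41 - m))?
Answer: -90/47 ≈ -1.9149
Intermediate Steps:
U(m, u) = (-70 + m)/(-41 + u - m)
-U(n, Z) = -(70 - 1*(-20))/(41 - 20 - 1*(-26)) = -(70 + 20)/(41 - 20 + 26) = -90/47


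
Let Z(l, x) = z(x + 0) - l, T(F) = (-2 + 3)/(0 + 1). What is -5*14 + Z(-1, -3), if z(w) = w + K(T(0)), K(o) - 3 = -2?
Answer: -71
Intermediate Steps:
T(F) = 1 (T(F) = 1/1 = 1*1 = 1)
K(o) = 1 (K(o) = 3 - 2 = 1)
z(w) = 1 + w (z(w) = w + 1 = 1 + w)
Z(l, x) = 1 + x - l (Z(l, x) = (1 + (x + 0)) - l = (1 + x) - l = 1 + x - l)
-5*14 + Z(-1, -3) = -5*14 + (1 - 3 - 1*(-1)) = -70 + (1 - 3 + 1) = -70 - 1 = -71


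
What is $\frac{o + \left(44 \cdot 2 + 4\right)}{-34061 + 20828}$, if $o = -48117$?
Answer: $\frac{48025}{13233} \approx 3.6292$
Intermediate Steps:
$\frac{o + \left(44 \cdot 2 + 4\right)}{-34061 + 20828} = \frac{-48117 + \left(44 \cdot 2 + 4\right)}{-34061 + 20828} = \frac{-48117 + \left(88 + 4\right)}{-13233} = \left(-48117 + 92\right) \left(- \frac{1}{13233}\right) = \left(-48025\right) \left(- \frac{1}{13233}\right) = \frac{48025}{13233}$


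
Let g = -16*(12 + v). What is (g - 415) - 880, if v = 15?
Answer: -1727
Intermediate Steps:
g = -432 (g = -16*(12 + 15) = -16*27 = -432)
(g - 415) - 880 = (-432 - 415) - 880 = -847 - 880 = -1727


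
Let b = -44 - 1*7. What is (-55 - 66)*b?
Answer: 6171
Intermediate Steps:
b = -51 (b = -44 - 7 = -51)
(-55 - 66)*b = (-55 - 66)*(-51) = -121*(-51) = 6171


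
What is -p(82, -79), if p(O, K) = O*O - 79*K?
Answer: -12965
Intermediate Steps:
p(O, K) = O² - 79*K
-p(82, -79) = -(82² - 79*(-79)) = -(6724 + 6241) = -1*12965 = -12965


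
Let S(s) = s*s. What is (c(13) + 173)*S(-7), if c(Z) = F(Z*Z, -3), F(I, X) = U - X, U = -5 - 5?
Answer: 8134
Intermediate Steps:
S(s) = s²
U = -10
F(I, X) = -10 - X
c(Z) = -7 (c(Z) = -10 - 1*(-3) = -10 + 3 = -7)
(c(13) + 173)*S(-7) = (-7 + 173)*(-7)² = 166*49 = 8134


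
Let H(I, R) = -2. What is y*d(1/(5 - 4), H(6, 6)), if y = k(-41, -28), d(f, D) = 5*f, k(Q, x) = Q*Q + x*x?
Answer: 12325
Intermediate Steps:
k(Q, x) = Q² + x²
y = 2465 (y = (-41)² + (-28)² = 1681 + 784 = 2465)
y*d(1/(5 - 4), H(6, 6)) = 2465*(5/(5 - 4)) = 2465*(5/1) = 2465*(5*1) = 2465*5 = 12325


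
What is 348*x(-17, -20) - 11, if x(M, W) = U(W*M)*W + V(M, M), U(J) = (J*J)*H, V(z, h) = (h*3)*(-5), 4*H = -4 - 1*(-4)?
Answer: 88729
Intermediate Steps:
H = 0 (H = (-4 - 1*(-4))/4 = (-4 + 4)/4 = (1/4)*0 = 0)
V(z, h) = -15*h (V(z, h) = (3*h)*(-5) = -15*h)
U(J) = 0 (U(J) = (J*J)*0 = J**2*0 = 0)
x(M, W) = -15*M (x(M, W) = 0*W - 15*M = 0 - 15*M = -15*M)
348*x(-17, -20) - 11 = 348*(-15*(-17)) - 11 = 348*255 - 11 = 88740 - 11 = 88729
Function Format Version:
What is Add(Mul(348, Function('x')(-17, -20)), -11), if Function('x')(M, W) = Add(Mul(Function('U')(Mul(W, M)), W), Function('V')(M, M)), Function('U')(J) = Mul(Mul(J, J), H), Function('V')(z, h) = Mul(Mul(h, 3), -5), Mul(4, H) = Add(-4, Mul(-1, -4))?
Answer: 88729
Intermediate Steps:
H = 0 (H = Mul(Rational(1, 4), Add(-4, Mul(-1, -4))) = Mul(Rational(1, 4), Add(-4, 4)) = Mul(Rational(1, 4), 0) = 0)
Function('V')(z, h) = Mul(-15, h) (Function('V')(z, h) = Mul(Mul(3, h), -5) = Mul(-15, h))
Function('U')(J) = 0 (Function('U')(J) = Mul(Mul(J, J), 0) = Mul(Pow(J, 2), 0) = 0)
Function('x')(M, W) = Mul(-15, M) (Function('x')(M, W) = Add(Mul(0, W), Mul(-15, M)) = Add(0, Mul(-15, M)) = Mul(-15, M))
Add(Mul(348, Function('x')(-17, -20)), -11) = Add(Mul(348, Mul(-15, -17)), -11) = Add(Mul(348, 255), -11) = Add(88740, -11) = 88729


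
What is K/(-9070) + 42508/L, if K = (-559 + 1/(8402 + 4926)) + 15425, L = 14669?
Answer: 2232149514899/1773261478240 ≈ 1.2588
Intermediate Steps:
K = 198134049/13328 (K = (-559 + 1/13328) + 15425 = -7450351/13328 + 15425 = 198134049/13328 ≈ 14866.)
K/(-9070) + 42508/L = (198134049/13328)/(-9070) + 42508/14669 = (198134049/13328)*(-1/9070) + 42508*(1/14669) = -198134049/120884960 + 42508/14669 = 2232149514899/1773261478240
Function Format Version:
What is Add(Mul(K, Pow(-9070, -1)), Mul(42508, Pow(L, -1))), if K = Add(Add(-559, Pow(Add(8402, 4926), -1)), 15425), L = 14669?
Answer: Rational(2232149514899, 1773261478240) ≈ 1.2588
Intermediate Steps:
K = Rational(198134049, 13328) (K = Add(Add(-559, Pow(13328, -1)), 15425) = Add(Add(-559, Rational(1, 13328)), 15425) = Add(Rational(-7450351, 13328), 15425) = Rational(198134049, 13328) ≈ 14866.)
Add(Mul(K, Pow(-9070, -1)), Mul(42508, Pow(L, -1))) = Add(Mul(Rational(198134049, 13328), Pow(-9070, -1)), Mul(42508, Pow(14669, -1))) = Add(Mul(Rational(198134049, 13328), Rational(-1, 9070)), Mul(42508, Rational(1, 14669))) = Add(Rational(-198134049, 120884960), Rational(42508, 14669)) = Rational(2232149514899, 1773261478240)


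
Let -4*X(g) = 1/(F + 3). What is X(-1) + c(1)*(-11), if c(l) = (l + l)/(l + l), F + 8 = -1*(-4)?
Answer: -43/4 ≈ -10.750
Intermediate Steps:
F = -4 (F = -8 - 1*(-4) = -8 + 4 = -4)
c(l) = 1 (c(l) = (2*l)/((2*l)) = (2*l)*(1/(2*l)) = 1)
X(g) = 1/4 (X(g) = -1/(4*(-4 + 3)) = -1/4/(-1) = -1/4*(-1) = 1/4)
X(-1) + c(1)*(-11) = 1/4 + 1*(-11) = 1/4 - 11 = -43/4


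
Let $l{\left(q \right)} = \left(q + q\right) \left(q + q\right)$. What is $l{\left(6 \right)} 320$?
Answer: $46080$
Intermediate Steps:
$l{\left(q \right)} = 4 q^{2}$ ($l{\left(q \right)} = 2 q 2 q = 4 q^{2}$)
$l{\left(6 \right)} 320 = 4 \cdot 6^{2} \cdot 320 = 4 \cdot 36 \cdot 320 = 144 \cdot 320 = 46080$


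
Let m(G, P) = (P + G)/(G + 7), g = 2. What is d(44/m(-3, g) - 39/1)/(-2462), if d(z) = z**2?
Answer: -46225/2462 ≈ -18.775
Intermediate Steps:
m(G, P) = (G + P)/(7 + G)
d(44/m(-3, g) - 39/1)/(-2462) = (44/(((-3 + 2)/(7 - 3))) - 39/1)**2/(-2462) = (44/((-1/4)) - 39*1)**2*(-1/2462) = (44/(((1/4)*(-1))) - 39)**2*(-1/2462) = (44/(-1/4) - 39)**2*(-1/2462) = (44*(-4) - 39)**2*(-1/2462) = (-176 - 39)**2*(-1/2462) = (-215)**2*(-1/2462) = 46225*(-1/2462) = -46225/2462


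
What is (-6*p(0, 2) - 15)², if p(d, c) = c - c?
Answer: 225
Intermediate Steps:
p(d, c) = 0
(-6*p(0, 2) - 15)² = (-6*0 - 15)² = (0 - 15)² = (-15)² = 225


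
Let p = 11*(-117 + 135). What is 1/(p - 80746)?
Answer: -1/80548 ≈ -1.2415e-5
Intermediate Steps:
p = 198 (p = 11*18 = 198)
1/(p - 80746) = 1/(198 - 80746) = 1/(-80548) = -1/80548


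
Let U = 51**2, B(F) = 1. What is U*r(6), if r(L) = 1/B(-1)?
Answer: 2601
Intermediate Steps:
U = 2601
r(L) = 1 (r(L) = 1/1 = 1)
U*r(6) = 2601*1 = 2601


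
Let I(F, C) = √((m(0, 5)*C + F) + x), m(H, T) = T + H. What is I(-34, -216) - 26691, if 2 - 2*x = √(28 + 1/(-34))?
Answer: -26691 + I*√(1286628 + 17*√32334)/34 ≈ -26691.0 + 33.401*I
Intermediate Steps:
m(H, T) = H + T
x = 1 - √32334/68 (x = 1 - √(28 + 1/(-34))/2 = 1 - √(28 - 1/34)/2 = 1 - √32334/68 ≈ -1.6444)
I(F, C) = √(1 + F + 5*C - √32334/68) (I(F, C) = √(((0 + 5)*C + F) + (1 - √32334/68)) = √((5*C + F) + (1 - √32334/68)) = √((F + 5*C) + (1 - √32334/68)) = √(1 + F + 5*C - √32334/68))
I(-34, -216) - 26691 = √(1156 - 17*√32334 + 1156*(-34) + 5780*(-216))/34 - 26691 = √(1156 - 17*√32334 - 39304 - 1248480)/34 - 26691 = √(-1286628 - 17*√32334)/34 - 26691 = -26691 + √(-1286628 - 17*√32334)/34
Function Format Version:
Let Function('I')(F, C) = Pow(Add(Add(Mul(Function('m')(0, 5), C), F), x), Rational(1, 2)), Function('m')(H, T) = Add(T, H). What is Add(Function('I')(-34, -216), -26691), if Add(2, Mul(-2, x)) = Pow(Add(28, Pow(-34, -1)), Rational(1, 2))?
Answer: Add(-26691, Mul(Rational(1, 34), I, Pow(Add(1286628, Mul(17, Pow(32334, Rational(1, 2)))), Rational(1, 2)))) ≈ Add(-26691., Mul(33.401, I))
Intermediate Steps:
Function('m')(H, T) = Add(H, T)
x = Add(1, Mul(Rational(-1, 68), Pow(32334, Rational(1, 2)))) (x = Add(1, Mul(Rational(-1, 2), Pow(Add(28, Pow(-34, -1)), Rational(1, 2)))) = Add(1, Mul(Rational(-1, 2), Pow(Add(28, Rational(-1, 34)), Rational(1, 2)))) = Add(1, Mul(Rational(-1, 2), Pow(Rational(951, 34), Rational(1, 2)))) = Add(1, Mul(Rational(-1, 2), Mul(Rational(1, 34), Pow(32334, Rational(1, 2))))) = Add(1, Mul(Rational(-1, 68), Pow(32334, Rational(1, 2)))) ≈ -1.6444)
Function('I')(F, C) = Pow(Add(1, F, Mul(5, C), Mul(Rational(-1, 68), Pow(32334, Rational(1, 2)))), Rational(1, 2)) (Function('I')(F, C) = Pow(Add(Add(Mul(Add(0, 5), C), F), Add(1, Mul(Rational(-1, 68), Pow(32334, Rational(1, 2))))), Rational(1, 2)) = Pow(Add(Add(Mul(5, C), F), Add(1, Mul(Rational(-1, 68), Pow(32334, Rational(1, 2))))), Rational(1, 2)) = Pow(Add(Add(F, Mul(5, C)), Add(1, Mul(Rational(-1, 68), Pow(32334, Rational(1, 2))))), Rational(1, 2)) = Pow(Add(1, F, Mul(5, C), Mul(Rational(-1, 68), Pow(32334, Rational(1, 2)))), Rational(1, 2)))
Add(Function('I')(-34, -216), -26691) = Add(Mul(Rational(1, 34), Pow(Add(1156, Mul(-17, Pow(32334, Rational(1, 2))), Mul(1156, -34), Mul(5780, -216)), Rational(1, 2))), -26691) = Add(Mul(Rational(1, 34), Pow(Add(1156, Mul(-17, Pow(32334, Rational(1, 2))), -39304, -1248480), Rational(1, 2))), -26691) = Add(Mul(Rational(1, 34), Pow(Add(-1286628, Mul(-17, Pow(32334, Rational(1, 2)))), Rational(1, 2))), -26691) = Add(-26691, Mul(Rational(1, 34), Pow(Add(-1286628, Mul(-17, Pow(32334, Rational(1, 2)))), Rational(1, 2))))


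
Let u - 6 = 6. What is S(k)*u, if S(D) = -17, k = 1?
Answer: -204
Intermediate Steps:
u = 12 (u = 6 + 6 = 12)
S(k)*u = -17*12 = -204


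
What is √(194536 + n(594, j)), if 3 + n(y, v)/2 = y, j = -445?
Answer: √195718 ≈ 442.40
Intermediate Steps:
n(y, v) = -6 + 2*y
√(194536 + n(594, j)) = √(194536 + (-6 + 2*594)) = √(194536 + (-6 + 1188)) = √(194536 + 1182) = √195718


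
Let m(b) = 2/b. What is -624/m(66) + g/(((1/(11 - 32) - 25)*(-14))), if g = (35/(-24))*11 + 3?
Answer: -173302585/8416 ≈ -20592.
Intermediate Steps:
g = -313/24 (g = (35*(-1/24))*11 + 3 = -35/24*11 + 3 = -385/24 + 3 = -313/24 ≈ -13.042)
-624/m(66) + g/(((1/(11 - 32) - 25)*(-14))) = -624/(2/66) - 313*(-1/(14*(1/(11 - 32) - 25)))/24 = -624/(2*(1/66)) - 313*(-1/(14*(1/(-21) - 25)))/24 = -624/1/33 - 313*(-1/(14*(-1/21 - 25)))/24 = -624*33 - 313/(24*((-526/21*(-14)))) = -20592 - 313/(24*1052/3) = -20592 - 313/24*3/1052 = -20592 - 313/8416 = -173302585/8416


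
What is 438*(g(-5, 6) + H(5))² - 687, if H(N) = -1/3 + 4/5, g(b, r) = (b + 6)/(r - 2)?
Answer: -277223/600 ≈ -462.04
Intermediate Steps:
g(b, r) = (6 + b)/(-2 + r)
H(N) = 7/15 (H(N) = -1*⅓ + 4*(⅕) = -⅓ + ⅘ = 7/15)
438*(g(-5, 6) + H(5))² - 687 = 438*((6 - 5)/(-2 + 6) + 7/15)² - 687 = 438*(1/4 + 7/15)² - 687 = 438*((¼)*1 + 7/15)² - 687 = 438*(¼ + 7/15)² - 687 = 438*(43/60)² - 687 = 438*(1849/3600) - 687 = 134977/600 - 687 = -277223/600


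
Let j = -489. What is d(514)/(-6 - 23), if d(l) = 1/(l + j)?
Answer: -1/725 ≈ -0.0013793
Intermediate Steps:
d(l) = 1/(-489 + l) (d(l) = 1/(l - 489) = 1/(-489 + l))
d(514)/(-6 - 23) = 1/((-6 - 23)*(-489 + 514)) = 1/(-29*25) = -1/29*1/25 = -1/725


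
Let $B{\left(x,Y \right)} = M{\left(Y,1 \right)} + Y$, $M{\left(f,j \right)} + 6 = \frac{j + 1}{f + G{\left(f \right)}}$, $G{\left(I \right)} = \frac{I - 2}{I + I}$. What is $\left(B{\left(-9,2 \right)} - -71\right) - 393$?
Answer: $-325$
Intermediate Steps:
$G{\left(I \right)} = \frac{-2 + I}{2 I}$
$M{\left(f,j \right)} = -6 + \frac{1 + j}{f + \frac{-2 + f}{2 f}}$ ($M{\left(f,j \right)} = -6 + \frac{j + 1}{f + \frac{-2 + f}{2 f}} = -6 + \frac{1 + j}{f + \frac{-2 + f}{2 f}}$)
$B{\left(x,Y \right)} = Y + \frac{2 \left(6 - 3 Y - Y \left(-2 + 6 Y\right)\right)}{-2 + Y + 2 Y^{2}}$ ($B{\left(x,Y \right)} = \frac{2 \left(6 - 3 Y - Y \left(-1 - 1 + 6 Y\right)\right)}{-2 + Y + 2 Y^{2}} + Y = \frac{2 \left(6 - 3 Y - Y \left(-2 + 6 Y\right)\right)}{-2 + Y + 2 Y^{2}} + Y = Y + \frac{2 \left(6 - 3 Y - Y \left(-2 + 6 Y\right)\right)}{-2 + Y + 2 Y^{2}}$)
$\left(B{\left(-9,2 \right)} - -71\right) - 393 = \left(\frac{12 - 11 \cdot 2^{2} - 8 + 2 \cdot 2^{3}}{-2 + 2 + 2 \cdot 2^{2}} - -71\right) - 393 = \left(\frac{12 - 44 - 8 + 2 \cdot 8}{-2 + 2 + 2 \cdot 4} + 71\right) - 393 = \left(\frac{12 - 44 - 8 + 16}{-2 + 2 + 8} + 71\right) - 393 = \left(\frac{1}{8} \left(-24\right) + 71\right) - 393 = \left(-3 + 71\right) - 393 = 68 - 393 = -325$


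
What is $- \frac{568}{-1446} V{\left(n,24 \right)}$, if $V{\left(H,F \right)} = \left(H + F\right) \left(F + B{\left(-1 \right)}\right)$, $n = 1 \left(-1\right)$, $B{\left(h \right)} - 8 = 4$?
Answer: $\frac{78384}{241} \approx 325.24$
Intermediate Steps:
$B{\left(h \right)} = 12$ ($B{\left(h \right)} = 8 + 4 = 12$)
$n = -1$
$V{\left(H,F \right)} = \left(12 + F\right) \left(F + H\right)$ ($V{\left(H,F \right)} = \left(H + F\right) \left(F + 12\right) = \left(F + H\right) \left(12 + F\right) = \left(12 + F\right) \left(F + H\right)$)
$- \frac{568}{-1446} V{\left(n,24 \right)} = - \frac{568}{-1446} \left(24^{2} + 12 \cdot 24 + 12 \left(-1\right) + 24 \left(-1\right)\right) = \left(-568\right) \left(- \frac{1}{1446}\right) \left(576 + 288 - 12 - 24\right) = \frac{284}{723} \cdot 828 = \frac{78384}{241}$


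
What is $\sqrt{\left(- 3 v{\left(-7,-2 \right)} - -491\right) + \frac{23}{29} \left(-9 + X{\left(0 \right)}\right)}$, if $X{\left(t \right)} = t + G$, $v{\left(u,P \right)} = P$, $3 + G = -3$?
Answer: $\frac{2 \sqrt{101993}}{29} \approx 22.025$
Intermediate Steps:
$G = -6$ ($G = -3 - 3 = -6$)
$X{\left(t \right)} = -6 + t$ ($X{\left(t \right)} = t - 6 = -6 + t$)
$\sqrt{\left(- 3 v{\left(-7,-2 \right)} - -491\right) + \frac{23}{29} \left(-9 + X{\left(0 \right)}\right)} = \sqrt{\left(\left(-3\right) \left(-2\right) - -491\right) + \frac{23}{29} \left(-9 + \left(-6 + 0\right)\right)} = \sqrt{\left(6 + 491\right) + 23 \cdot \frac{1}{29} \left(-9 - 6\right)} = \sqrt{497 + \frac{23}{29} \left(-15\right)} = \sqrt{497 - \frac{345}{29}} = \sqrt{\frac{14068}{29}} = \frac{2 \sqrt{101993}}{29}$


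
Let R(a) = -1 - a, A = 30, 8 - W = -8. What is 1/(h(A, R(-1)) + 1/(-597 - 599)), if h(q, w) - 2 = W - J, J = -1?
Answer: 1196/22723 ≈ 0.052634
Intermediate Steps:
W = 16 (W = 8 - 1*(-8) = 8 + 8 = 16)
h(q, w) = 19 (h(q, w) = 2 + (16 - 1*(-1)) = 2 + (16 + 1) = 2 + 17 = 19)
1/(h(A, R(-1)) + 1/(-597 - 599)) = 1/(19 + 1/(-597 - 599)) = 1/(19 + 1/(-1196)) = 1/(19 - 1/1196) = 1/(22723/1196) = 1196/22723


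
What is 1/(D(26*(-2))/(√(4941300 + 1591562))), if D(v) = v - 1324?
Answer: -√6532862/1376 ≈ -1.8575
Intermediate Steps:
D(v) = -1324 + v
1/(D(26*(-2))/(√(4941300 + 1591562))) = 1/((-1324 + 26*(-2))/(√(4941300 + 1591562))) = 1/((-1324 - 52)/(√6532862)) = 1/(-688*√6532862/3266431) = -√6532862/1376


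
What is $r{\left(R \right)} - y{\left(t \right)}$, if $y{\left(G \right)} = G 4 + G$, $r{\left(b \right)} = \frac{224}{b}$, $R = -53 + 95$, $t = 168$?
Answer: $- \frac{2504}{3} \approx -834.67$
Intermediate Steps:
$R = 42$
$y{\left(G \right)} = 5 G$ ($y{\left(G \right)} = 4 G + G = 5 G$)
$r{\left(R \right)} - y{\left(t \right)} = \frac{224}{42} - 5 \cdot 168 = 224 \cdot \frac{1}{42} - 840 = \frac{16}{3} - 840 = - \frac{2504}{3}$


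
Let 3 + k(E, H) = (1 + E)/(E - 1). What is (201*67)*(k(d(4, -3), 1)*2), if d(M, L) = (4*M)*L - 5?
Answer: -493790/9 ≈ -54866.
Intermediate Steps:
d(M, L) = -5 + 4*L*M (d(M, L) = 4*L*M - 5 = -5 + 4*L*M)
k(E, H) = -3 + (1 + E)/(-1 + E) (k(E, H) = -3 + (1 + E)/(E - 1) = -3 + (1 + E)/(-1 + E))
(201*67)*(k(d(4, -3), 1)*2) = (201*67)*((2*(2 - (-5 + 4*(-3)*4))/(-1 + (-5 + 4*(-3)*4)))*2) = 13467*((2*(2 - (-5 - 48))/(-1 + (-5 - 48)))*2) = 13467*((2*(2 - 1*(-53))/(-1 - 53))*2) = 13467*((2*(2 + 53)/(-54))*2) = 13467*((2*(-1/54)*55)*2) = 13467*(-55/27*2) = 13467*(-110/27) = -493790/9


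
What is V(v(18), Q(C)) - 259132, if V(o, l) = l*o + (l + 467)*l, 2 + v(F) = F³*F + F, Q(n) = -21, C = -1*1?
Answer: -2473330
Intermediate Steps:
C = -1
v(F) = -2 + F + F⁴ (v(F) = -2 + (F³*F + F) = -2 + (F⁴ + F) = -2 + (F + F⁴) = -2 + F + F⁴)
V(o, l) = l*o + l*(467 + l) (V(o, l) = l*o + (467 + l)*l = l*o + l*(467 + l))
V(v(18), Q(C)) - 259132 = -21*(467 - 21 + (-2 + 18 + 18⁴)) - 259132 = -21*(467 - 21 + (-2 + 18 + 104976)) - 259132 = -21*(467 - 21 + 104992) - 259132 = -21*105438 - 259132 = -2214198 - 259132 = -2473330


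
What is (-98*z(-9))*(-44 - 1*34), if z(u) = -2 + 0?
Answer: -15288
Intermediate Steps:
z(u) = -2
(-98*z(-9))*(-44 - 1*34) = (-98*(-2))*(-44 - 1*34) = 196*(-44 - 34) = 196*(-78) = -15288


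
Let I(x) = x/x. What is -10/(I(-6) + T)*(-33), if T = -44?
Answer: -330/43 ≈ -7.6744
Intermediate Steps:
I(x) = 1
-10/(I(-6) + T)*(-33) = -10/(1 - 44)*(-33) = -10/(-43)*(-33) = -10*(-1/43)*(-33) = (10/43)*(-33) = -330/43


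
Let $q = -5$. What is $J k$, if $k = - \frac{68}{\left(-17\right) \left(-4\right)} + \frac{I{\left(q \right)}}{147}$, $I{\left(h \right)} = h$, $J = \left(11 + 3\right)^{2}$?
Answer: $- \frac{608}{3} \approx -202.67$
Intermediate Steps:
$J = 196$ ($J = 14^{2} = 196$)
$k = - \frac{152}{147}$ ($k = - \frac{68}{\left(-17\right) \left(-4\right)} - \frac{5}{147} = - \frac{68}{68} - \frac{5}{147} = \left(-68\right) \frac{1}{68} - \frac{5}{147} = -1 - \frac{5}{147} = - \frac{152}{147} \approx -1.034$)
$J k = 196 \left(- \frac{152}{147}\right) = - \frac{608}{3}$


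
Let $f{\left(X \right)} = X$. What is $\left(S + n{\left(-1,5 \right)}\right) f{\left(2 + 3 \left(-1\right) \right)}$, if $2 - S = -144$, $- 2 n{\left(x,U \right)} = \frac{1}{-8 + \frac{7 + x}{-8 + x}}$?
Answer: $- \frac{7595}{52} \approx -146.06$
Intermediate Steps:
$n{\left(x,U \right)} = - \frac{1}{2 \left(-8 + \frac{7 + x}{-8 + x}\right)}$
$S = 146$ ($S = 2 - -144 = 2 + 144 = 146$)
$\left(S + n{\left(-1,5 \right)}\right) f{\left(2 + 3 \left(-1\right) \right)} = \left(146 + \frac{-8 - 1}{2 \left(-71 + 7 \left(-1\right)\right)}\right) \left(2 + 3 \left(-1\right)\right) = \left(146 + \frac{1}{2} \frac{1}{-71 - 7} \left(-9\right)\right) \left(2 - 3\right) = \left(146 + \frac{1}{2} \frac{1}{-78} \left(-9\right)\right) \left(-1\right) = \left(146 + \frac{1}{2} \left(- \frac{1}{78}\right) \left(-9\right)\right) \left(-1\right) = \left(146 + \frac{3}{52}\right) \left(-1\right) = \frac{7595}{52} \left(-1\right) = - \frac{7595}{52}$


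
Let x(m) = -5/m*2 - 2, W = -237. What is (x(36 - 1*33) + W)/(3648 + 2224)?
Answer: -727/17616 ≈ -0.041269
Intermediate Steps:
x(m) = -2 - 10/m (x(m) = -10/m - 2 = -2 - 10/m)
(x(36 - 1*33) + W)/(3648 + 2224) = ((-2 - 10/(36 - 1*33)) - 237)/(3648 + 2224) = ((-2 - 10/(36 - 33)) - 237)/5872 = ((-2 - 10/3) - 237)*(1/5872) = (-16/3 - 237)*(1/5872) = -727/3*1/5872 = -727/17616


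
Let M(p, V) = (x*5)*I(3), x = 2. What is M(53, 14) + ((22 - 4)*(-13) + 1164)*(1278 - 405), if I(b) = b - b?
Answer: 811890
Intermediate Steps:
I(b) = 0
M(p, V) = 0 (M(p, V) = (2*5)*0 = 10*0 = 0)
M(53, 14) + ((22 - 4)*(-13) + 1164)*(1278 - 405) = 0 + ((22 - 4)*(-13) + 1164)*(1278 - 405) = 0 + (18*(-13) + 1164)*873 = 0 + (-234 + 1164)*873 = 0 + 930*873 = 0 + 811890 = 811890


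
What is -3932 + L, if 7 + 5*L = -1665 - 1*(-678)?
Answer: -20654/5 ≈ -4130.8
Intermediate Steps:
L = -994/5 (L = -7/5 + (-1665 - 1*(-678))/5 = -7/5 + (-1665 + 678)/5 = -7/5 + (1/5)*(-987) = -7/5 - 987/5 = -994/5 ≈ -198.80)
-3932 + L = -3932 - 994/5 = -20654/5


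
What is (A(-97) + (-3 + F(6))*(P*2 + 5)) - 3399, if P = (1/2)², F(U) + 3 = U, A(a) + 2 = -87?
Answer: -3488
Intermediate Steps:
A(a) = -89 (A(a) = -2 - 87 = -89)
F(U) = -3 + U
P = ¼ (P = (1*(½))² = (½)² = ¼ ≈ 0.25000)
(A(-97) + (-3 + F(6))*(P*2 + 5)) - 3399 = (-89 + (-3 + (-3 + 6))*((¼)*2 + 5)) - 3399 = (-89 + (-3 + 3)*(½ + 5)) - 3399 = (-89 + 0*(11/2)) - 3399 = (-89 + 0) - 3399 = -89 - 3399 = -3488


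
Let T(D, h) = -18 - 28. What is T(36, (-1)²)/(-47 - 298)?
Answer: 2/15 ≈ 0.13333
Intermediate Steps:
T(D, h) = -46
T(36, (-1)²)/(-47 - 298) = -46/(-47 - 298) = -46/(-345) = -46*(-1/345) = 2/15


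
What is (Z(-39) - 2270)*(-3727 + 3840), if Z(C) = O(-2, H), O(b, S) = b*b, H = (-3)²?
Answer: -256058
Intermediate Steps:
H = 9
O(b, S) = b²
Z(C) = 4 (Z(C) = (-2)² = 4)
(Z(-39) - 2270)*(-3727 + 3840) = (4 - 2270)*(-3727 + 3840) = -2266*113 = -256058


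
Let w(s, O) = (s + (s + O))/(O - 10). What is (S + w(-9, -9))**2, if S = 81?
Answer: 2452356/361 ≈ 6793.2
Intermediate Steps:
w(s, O) = (O + 2*s)/(-10 + O) (w(s, O) = (s + (O + s))/(-10 + O) = (O + 2*s)/(-10 + O))
(S + w(-9, -9))**2 = (81 + (-9 + 2*(-9))/(-10 - 9))**2 = (81 + (-9 - 18)/(-19))**2 = (81 - 1/19*(-27))**2 = (81 + 27/19)**2 = (1566/19)**2 = 2452356/361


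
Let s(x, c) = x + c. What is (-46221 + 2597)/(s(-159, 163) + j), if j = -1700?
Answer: 5453/212 ≈ 25.722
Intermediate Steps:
s(x, c) = c + x
(-46221 + 2597)/(s(-159, 163) + j) = (-46221 + 2597)/((163 - 159) - 1700) = -43624/(4 - 1700) = -43624/(-1696) = -43624*(-1/1696) = 5453/212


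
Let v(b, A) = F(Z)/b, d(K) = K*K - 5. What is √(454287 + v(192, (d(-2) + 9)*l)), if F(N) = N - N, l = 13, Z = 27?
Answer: √454287 ≈ 674.01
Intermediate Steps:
d(K) = -5 + K² (d(K) = K² - 5 = -5 + K²)
F(N) = 0
v(b, A) = 0 (v(b, A) = 0/b = 0)
√(454287 + v(192, (d(-2) + 9)*l)) = √(454287 + 0) = √454287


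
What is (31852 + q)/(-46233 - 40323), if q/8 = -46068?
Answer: 84173/21639 ≈ 3.8899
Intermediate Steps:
q = -368544 (q = 8*(-46068) = -368544)
(31852 + q)/(-46233 - 40323) = (31852 - 368544)/(-46233 - 40323) = -336692/(-86556) = -336692*(-1/86556) = 84173/21639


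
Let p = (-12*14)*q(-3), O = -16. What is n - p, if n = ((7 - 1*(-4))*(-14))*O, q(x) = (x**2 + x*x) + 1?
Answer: 5656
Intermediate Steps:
q(x) = 1 + 2*x**2 (q(x) = (x**2 + x**2) + 1 = 2*x**2 + 1 = 1 + 2*x**2)
p = -3192 (p = (-12*14)*(1 + 2*(-3)**2) = -168*(1 + 2*9) = -168*(1 + 18) = -168*19 = -3192)
n = 2464 (n = ((7 - 1*(-4))*(-14))*(-16) = ((7 + 4)*(-14))*(-16) = (11*(-14))*(-16) = -154*(-16) = 2464)
n - p = 2464 - 1*(-3192) = 2464 + 3192 = 5656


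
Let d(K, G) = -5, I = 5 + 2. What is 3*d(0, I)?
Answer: -15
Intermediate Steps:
I = 7
3*d(0, I) = 3*(-5) = -15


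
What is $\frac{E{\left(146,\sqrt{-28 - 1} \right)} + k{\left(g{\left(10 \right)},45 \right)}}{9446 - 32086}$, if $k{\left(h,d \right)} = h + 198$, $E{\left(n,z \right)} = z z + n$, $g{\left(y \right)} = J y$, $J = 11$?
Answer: $- \frac{85}{4528} \approx -0.018772$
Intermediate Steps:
$g{\left(y \right)} = 11 y$
$E{\left(n,z \right)} = n + z^{2}$ ($E{\left(n,z \right)} = z^{2} + n = n + z^{2}$)
$k{\left(h,d \right)} = 198 + h$
$\frac{E{\left(146,\sqrt{-28 - 1} \right)} + k{\left(g{\left(10 \right)},45 \right)}}{9446 - 32086} = \frac{\left(146 + \left(\sqrt{-28 - 1}\right)^{2}\right) + \left(198 + 11 \cdot 10\right)}{9446 - 32086} = \frac{\left(146 + \left(\sqrt{-29}\right)^{2}\right) + \left(198 + 110\right)}{-22640} = \left(\left(146 + \left(i \sqrt{29}\right)^{2}\right) + 308\right) \left(- \frac{1}{22640}\right) = \left(\left(146 - 29\right) + 308\right) \left(- \frac{1}{22640}\right) = \left(117 + 308\right) \left(- \frac{1}{22640}\right) = 425 \left(- \frac{1}{22640}\right) = - \frac{85}{4528}$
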